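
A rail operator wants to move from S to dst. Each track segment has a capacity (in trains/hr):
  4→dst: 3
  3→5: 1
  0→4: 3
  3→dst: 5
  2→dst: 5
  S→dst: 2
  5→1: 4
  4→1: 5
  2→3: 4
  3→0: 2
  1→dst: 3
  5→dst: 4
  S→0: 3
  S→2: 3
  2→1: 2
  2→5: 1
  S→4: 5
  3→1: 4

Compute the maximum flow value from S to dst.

Augment S→dst: bottleneck 2. Total 2.
Augment S→2→dst: bottleneck 3. Total 5.
Augment S→4→dst: bottleneck 3. Total 8.
Augment S→4→1→dst: bottleneck 2. Total 10.
Augment S→0→4→1→dst: bottleneck 1. Total 11.
No augmenting path remains in the residual graph.

11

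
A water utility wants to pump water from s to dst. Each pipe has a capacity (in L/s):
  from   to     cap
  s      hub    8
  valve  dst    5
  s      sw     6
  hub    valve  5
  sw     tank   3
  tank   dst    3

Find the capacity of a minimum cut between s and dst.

Max flow = 8 (via 2 augmenting paths).
In the residual at optimum, the set reachable from s is {hub, s, sw}.
Cut edges: sw->tank (cap 3), hub->valve (cap 5). Sum = 8.

8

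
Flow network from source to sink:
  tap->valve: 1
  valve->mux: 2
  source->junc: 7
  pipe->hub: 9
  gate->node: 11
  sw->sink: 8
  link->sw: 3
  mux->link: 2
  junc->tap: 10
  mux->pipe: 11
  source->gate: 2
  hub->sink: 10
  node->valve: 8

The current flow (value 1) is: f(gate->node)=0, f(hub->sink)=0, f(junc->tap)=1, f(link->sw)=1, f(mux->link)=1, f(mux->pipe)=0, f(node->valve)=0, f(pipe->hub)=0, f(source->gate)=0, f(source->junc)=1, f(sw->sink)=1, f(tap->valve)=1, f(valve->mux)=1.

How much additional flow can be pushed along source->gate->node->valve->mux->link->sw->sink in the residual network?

Residual capacities along the path: source->gate: 2, gate->node: 11, node->valve: 8, valve->mux: 1, mux->link: 1, link->sw: 2, sw->sink: 7.
Minimum is 1.

1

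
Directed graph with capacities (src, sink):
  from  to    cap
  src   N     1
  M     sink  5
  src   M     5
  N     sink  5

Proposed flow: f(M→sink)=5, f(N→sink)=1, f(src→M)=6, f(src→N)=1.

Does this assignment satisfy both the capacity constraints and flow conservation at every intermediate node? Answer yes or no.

Capacity violated on src→M: flow 6 > capacity 5.

No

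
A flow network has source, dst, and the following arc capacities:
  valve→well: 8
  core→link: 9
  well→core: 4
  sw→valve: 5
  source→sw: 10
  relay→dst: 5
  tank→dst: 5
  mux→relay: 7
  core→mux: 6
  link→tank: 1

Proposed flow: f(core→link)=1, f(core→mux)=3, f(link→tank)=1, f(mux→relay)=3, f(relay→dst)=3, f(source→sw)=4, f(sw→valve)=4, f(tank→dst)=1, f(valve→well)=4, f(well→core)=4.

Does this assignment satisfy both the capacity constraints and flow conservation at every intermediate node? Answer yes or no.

Every edge has 0 ≤ f(e) ≤ cap(e).
At each intermediate node, inflow equals outflow.

Yes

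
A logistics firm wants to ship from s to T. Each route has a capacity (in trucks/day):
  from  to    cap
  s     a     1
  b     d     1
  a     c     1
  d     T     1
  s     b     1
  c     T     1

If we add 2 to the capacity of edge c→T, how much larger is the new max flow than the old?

Original max flow = 2.
Edge c→T does not cross the min cut (source side {s}), so extra capacity there cannot help.
New max flow = 2. Increase = 0.

0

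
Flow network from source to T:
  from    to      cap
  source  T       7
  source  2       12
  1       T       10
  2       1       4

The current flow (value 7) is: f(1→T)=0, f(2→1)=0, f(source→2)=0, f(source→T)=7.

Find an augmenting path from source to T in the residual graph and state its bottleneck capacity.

Residual along source→2→1→T: source→2: 12, 2→1: 4, 1→T: 10.
Bottleneck = min = 4.

source→2→1→T, bottleneck 4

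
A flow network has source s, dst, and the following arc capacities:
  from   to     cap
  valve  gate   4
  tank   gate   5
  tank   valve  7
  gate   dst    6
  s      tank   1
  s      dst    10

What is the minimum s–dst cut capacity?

Max flow = 11 (via 2 augmenting paths).
In the residual at optimum, the set reachable from s is {s}.
Cut edges: s→tank (cap 1), s→dst (cap 10). Sum = 11.

11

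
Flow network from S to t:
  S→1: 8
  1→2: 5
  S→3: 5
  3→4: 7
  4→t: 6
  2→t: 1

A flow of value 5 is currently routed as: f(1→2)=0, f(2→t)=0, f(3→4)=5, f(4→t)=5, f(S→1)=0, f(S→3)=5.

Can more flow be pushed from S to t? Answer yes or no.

Yes

Residual path S→1→2→t has bottleneck 1 > 0.
Pushing 1 along it raises the flow to 6, so the given flow is not maximum.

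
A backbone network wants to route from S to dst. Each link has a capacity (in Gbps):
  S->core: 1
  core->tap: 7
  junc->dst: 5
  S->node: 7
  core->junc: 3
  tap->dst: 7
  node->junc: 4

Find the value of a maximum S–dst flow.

5

Augment S->core->tap->dst: bottleneck 1. Total 1.
Augment S->node->junc->dst: bottleneck 4. Total 5.
No augmenting path remains in the residual graph.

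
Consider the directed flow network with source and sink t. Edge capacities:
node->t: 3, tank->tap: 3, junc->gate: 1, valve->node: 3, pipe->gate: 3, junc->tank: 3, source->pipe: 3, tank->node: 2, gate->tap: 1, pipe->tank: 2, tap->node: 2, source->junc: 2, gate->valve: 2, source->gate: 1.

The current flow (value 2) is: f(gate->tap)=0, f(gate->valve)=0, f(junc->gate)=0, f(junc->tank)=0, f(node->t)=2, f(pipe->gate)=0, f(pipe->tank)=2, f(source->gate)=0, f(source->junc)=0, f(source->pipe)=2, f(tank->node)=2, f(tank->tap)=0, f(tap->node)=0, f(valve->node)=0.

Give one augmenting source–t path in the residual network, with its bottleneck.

Residual along source->gate->valve->node->t: source->gate: 1, gate->valve: 2, valve->node: 3, node->t: 1.
Bottleneck = min = 1.

source->gate->valve->node->t, bottleneck 1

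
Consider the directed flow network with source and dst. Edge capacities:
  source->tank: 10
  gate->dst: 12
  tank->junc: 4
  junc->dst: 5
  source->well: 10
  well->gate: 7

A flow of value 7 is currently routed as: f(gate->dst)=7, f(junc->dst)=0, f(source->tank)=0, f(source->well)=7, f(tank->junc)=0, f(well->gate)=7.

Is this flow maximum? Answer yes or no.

No

Residual path source->tank->junc->dst has bottleneck 4 > 0.
Pushing 4 along it raises the flow to 11, so the given flow is not maximum.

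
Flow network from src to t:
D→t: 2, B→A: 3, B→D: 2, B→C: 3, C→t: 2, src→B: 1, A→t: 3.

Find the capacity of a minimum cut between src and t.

1

Max flow = 1 (via 1 augmenting path).
In the residual at optimum, the set reachable from src is {src}.
Cut edges: src→B (cap 1). Sum = 1.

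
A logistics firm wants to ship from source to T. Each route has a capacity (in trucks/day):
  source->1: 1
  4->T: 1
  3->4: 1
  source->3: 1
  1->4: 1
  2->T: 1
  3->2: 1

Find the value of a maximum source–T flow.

Augment source->1->4->T: bottleneck 1. Total 1.
Augment source->3->2->T: bottleneck 1. Total 2.
No augmenting path remains in the residual graph.

2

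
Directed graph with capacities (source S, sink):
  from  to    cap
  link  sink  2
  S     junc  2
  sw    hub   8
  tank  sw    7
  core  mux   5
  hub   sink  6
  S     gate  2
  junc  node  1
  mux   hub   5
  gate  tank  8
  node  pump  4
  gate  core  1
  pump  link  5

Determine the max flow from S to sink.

3

Augment S->junc->node->pump->link->sink: bottleneck 1. Total 1.
Augment S->gate->tank->sw->hub->sink: bottleneck 2. Total 3.
No augmenting path remains in the residual graph.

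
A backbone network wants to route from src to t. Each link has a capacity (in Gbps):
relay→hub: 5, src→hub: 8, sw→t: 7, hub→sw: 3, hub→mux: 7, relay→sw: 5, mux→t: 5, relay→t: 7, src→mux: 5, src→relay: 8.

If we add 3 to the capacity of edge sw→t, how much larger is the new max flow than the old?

0

Original max flow = 16.
Edge sw→t does not cross the min cut (source side {hub, mux, src}), so extra capacity there cannot help.
New max flow = 16. Increase = 0.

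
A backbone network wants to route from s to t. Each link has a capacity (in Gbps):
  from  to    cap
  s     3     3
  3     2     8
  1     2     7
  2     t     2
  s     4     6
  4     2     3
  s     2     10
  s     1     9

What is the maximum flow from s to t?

Augment s→2→t: bottleneck 2. Total 2.
No augmenting path remains in the residual graph.

2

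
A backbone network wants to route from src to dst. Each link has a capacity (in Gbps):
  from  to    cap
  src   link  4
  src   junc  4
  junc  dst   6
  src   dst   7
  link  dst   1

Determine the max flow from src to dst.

12

Augment src->dst: bottleneck 7. Total 7.
Augment src->junc->dst: bottleneck 4. Total 11.
Augment src->link->dst: bottleneck 1. Total 12.
No augmenting path remains in the residual graph.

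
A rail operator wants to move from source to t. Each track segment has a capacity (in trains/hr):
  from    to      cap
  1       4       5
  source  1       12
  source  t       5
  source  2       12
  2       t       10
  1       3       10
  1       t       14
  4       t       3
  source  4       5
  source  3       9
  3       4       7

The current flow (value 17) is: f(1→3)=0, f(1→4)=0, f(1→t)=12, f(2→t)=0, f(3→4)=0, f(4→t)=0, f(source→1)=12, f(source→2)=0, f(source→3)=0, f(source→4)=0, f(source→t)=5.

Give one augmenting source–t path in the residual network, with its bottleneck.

Residual along source→4→t: source→4: 5, 4→t: 3.
Bottleneck = min = 3.

source→4→t, bottleneck 3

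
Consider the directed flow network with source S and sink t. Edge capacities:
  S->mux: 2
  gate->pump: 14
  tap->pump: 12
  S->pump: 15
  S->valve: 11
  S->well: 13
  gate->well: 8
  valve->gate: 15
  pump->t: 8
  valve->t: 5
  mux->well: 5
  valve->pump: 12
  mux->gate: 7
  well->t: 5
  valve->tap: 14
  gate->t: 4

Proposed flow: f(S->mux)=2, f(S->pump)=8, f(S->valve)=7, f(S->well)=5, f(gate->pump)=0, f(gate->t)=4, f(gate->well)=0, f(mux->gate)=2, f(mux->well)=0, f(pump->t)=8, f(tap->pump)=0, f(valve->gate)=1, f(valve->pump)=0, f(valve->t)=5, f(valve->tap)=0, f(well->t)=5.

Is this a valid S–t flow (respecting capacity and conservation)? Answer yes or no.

Conservation fails at valve: inflow 7 ≠ outflow 6.

No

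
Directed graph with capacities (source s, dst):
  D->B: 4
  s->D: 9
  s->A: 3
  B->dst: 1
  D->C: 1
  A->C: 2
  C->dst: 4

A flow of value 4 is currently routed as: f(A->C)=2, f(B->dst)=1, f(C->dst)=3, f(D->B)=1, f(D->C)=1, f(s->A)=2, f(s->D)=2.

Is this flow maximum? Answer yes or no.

Residual reachable from s: {A, B, D, s}; dst is not reachable.
Saturated cut: A->C, D->C, B->dst with total capacity 4 = current flow value. Flow is maximum.

Yes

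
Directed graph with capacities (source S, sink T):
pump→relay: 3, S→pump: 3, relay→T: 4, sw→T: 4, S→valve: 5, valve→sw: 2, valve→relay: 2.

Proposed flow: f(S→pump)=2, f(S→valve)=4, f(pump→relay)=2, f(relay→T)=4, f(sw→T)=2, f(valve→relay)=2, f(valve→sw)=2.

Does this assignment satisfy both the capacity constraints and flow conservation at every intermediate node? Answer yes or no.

Every edge has 0 ≤ f(e) ≤ cap(e).
At each intermediate node, inflow equals outflow.

Yes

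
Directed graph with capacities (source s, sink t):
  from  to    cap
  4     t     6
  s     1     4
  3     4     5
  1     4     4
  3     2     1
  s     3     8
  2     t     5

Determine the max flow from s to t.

7

Augment s->3->2->t: bottleneck 1. Total 1.
Augment s->3->4->t: bottleneck 5. Total 6.
Augment s->1->4->t: bottleneck 1. Total 7.
No augmenting path remains in the residual graph.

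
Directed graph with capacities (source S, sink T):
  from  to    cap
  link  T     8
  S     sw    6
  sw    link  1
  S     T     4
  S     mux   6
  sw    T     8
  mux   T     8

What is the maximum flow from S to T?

Augment S->T: bottleneck 4. Total 4.
Augment S->mux->T: bottleneck 6. Total 10.
Augment S->sw->T: bottleneck 6. Total 16.
No augmenting path remains in the residual graph.

16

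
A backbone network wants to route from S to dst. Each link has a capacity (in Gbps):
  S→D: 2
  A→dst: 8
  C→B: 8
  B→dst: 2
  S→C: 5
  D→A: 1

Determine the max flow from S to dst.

Augment S→C→B→dst: bottleneck 2. Total 2.
Augment S→D→A→dst: bottleneck 1. Total 3.
No augmenting path remains in the residual graph.

3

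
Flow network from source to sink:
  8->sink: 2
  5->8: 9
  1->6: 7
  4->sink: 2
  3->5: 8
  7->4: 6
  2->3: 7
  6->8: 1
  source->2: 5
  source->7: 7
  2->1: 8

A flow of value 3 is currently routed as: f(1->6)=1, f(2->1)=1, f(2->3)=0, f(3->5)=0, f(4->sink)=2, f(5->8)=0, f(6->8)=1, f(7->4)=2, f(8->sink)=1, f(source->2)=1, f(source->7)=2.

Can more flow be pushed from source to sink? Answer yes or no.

Residual path source->2->3->5->8->sink has bottleneck 1 > 0.
Pushing 1 along it raises the flow to 4, so the given flow is not maximum.

Yes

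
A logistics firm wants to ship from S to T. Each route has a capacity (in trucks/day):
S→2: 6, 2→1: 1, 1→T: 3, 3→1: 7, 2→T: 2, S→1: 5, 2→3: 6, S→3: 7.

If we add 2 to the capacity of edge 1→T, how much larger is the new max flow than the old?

Original max flow = 5.
After raising cap(1→T), augmenting paths through that edge carry 2 more units.
New max flow = 7. Increase = 2.

2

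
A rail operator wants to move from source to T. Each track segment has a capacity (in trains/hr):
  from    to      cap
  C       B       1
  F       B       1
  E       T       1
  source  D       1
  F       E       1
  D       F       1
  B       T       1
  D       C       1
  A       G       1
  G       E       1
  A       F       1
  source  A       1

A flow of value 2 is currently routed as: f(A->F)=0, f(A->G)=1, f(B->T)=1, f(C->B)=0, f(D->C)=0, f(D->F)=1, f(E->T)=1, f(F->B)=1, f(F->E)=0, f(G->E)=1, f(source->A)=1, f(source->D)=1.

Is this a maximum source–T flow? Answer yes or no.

Yes

Residual reachable from source: {source}; T is not reachable.
Saturated cut: source->A, source->D with total capacity 2 = current flow value. Flow is maximum.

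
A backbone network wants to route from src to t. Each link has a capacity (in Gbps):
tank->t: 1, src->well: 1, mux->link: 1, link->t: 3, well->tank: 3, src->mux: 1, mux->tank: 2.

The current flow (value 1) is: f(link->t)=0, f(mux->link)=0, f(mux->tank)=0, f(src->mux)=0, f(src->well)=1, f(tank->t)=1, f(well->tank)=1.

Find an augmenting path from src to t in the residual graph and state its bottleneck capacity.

Residual along src->mux->link->t: src->mux: 1, mux->link: 1, link->t: 3.
Bottleneck = min = 1.

src->mux->link->t, bottleneck 1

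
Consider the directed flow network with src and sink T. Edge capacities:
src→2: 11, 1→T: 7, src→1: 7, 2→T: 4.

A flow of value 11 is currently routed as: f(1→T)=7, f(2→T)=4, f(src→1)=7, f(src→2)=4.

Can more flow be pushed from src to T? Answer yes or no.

No

Residual reachable from src: {2, src}; T is not reachable.
Saturated cut: src→1, 2→T with total capacity 11 = current flow value. Flow is maximum.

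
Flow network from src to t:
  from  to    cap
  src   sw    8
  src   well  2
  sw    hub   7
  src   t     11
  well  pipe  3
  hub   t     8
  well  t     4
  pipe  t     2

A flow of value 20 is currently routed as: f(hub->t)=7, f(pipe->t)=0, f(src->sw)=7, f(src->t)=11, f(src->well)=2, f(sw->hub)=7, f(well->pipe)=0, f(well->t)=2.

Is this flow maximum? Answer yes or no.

Yes

Residual reachable from src: {src, sw}; t is not reachable.
Saturated cut: src->well, src->t, sw->hub with total capacity 20 = current flow value. Flow is maximum.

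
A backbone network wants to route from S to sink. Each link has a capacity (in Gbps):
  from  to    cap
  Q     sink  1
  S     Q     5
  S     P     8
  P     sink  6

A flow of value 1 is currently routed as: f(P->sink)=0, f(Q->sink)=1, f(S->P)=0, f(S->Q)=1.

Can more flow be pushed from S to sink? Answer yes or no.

Yes

Residual path S->P->sink has bottleneck 6 > 0.
Pushing 6 along it raises the flow to 7, so the given flow is not maximum.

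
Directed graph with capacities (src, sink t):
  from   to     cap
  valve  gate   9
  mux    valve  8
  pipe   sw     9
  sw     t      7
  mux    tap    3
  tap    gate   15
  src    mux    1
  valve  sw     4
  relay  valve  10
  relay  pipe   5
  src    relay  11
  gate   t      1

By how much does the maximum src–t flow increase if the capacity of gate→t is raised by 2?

2

Original max flow = 8.
After raising cap(gate→t), augmenting paths through that edge carry 2 more units.
New max flow = 10. Increase = 2.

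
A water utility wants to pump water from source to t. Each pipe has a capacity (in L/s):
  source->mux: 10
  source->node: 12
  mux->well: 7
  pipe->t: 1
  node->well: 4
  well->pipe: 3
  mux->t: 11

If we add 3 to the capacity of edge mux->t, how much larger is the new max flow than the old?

Original max flow = 11.
Edge mux->t does not cross the min cut (source side {node, pipe, source, well}), so extra capacity there cannot help.
New max flow = 11. Increase = 0.

0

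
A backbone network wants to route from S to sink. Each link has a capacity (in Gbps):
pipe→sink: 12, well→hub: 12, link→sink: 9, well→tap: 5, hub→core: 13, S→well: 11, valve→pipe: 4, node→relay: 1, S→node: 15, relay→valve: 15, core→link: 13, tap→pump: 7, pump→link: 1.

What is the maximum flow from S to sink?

10

Augment S→well→tap→pump→link→sink: bottleneck 1. Total 1.
Augment S→well→hub→core→link→sink: bottleneck 8. Total 9.
Augment S→node→relay→valve→pipe→sink: bottleneck 1. Total 10.
No augmenting path remains in the residual graph.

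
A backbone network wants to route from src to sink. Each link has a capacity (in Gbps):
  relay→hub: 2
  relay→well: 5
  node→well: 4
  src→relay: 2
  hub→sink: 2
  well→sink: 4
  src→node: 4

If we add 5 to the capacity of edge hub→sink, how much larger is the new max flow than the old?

0

Original max flow = 6.
Edge hub→sink does not cross the min cut (source side {src}), so extra capacity there cannot help.
New max flow = 6. Increase = 0.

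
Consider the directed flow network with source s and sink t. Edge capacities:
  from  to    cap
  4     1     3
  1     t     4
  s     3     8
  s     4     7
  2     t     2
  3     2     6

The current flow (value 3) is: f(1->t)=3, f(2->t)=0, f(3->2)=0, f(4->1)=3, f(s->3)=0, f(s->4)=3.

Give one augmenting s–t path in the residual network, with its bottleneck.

Residual along s->3->2->t: s->3: 8, 3->2: 6, 2->t: 2.
Bottleneck = min = 2.

s->3->2->t, bottleneck 2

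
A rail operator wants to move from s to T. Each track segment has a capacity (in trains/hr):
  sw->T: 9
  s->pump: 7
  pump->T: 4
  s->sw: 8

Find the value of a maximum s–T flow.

Augment s->sw->T: bottleneck 8. Total 8.
Augment s->pump->T: bottleneck 4. Total 12.
No augmenting path remains in the residual graph.

12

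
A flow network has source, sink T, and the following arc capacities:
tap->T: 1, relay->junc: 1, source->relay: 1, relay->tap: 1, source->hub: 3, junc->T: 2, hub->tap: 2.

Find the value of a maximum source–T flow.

2

Augment source->hub->tap->T: bottleneck 1. Total 1.
Augment source->relay->junc->T: bottleneck 1. Total 2.
No augmenting path remains in the residual graph.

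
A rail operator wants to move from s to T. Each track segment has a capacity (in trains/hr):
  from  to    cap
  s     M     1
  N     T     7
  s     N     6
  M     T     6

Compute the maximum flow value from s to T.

Augment s→N→T: bottleneck 6. Total 6.
Augment s→M→T: bottleneck 1. Total 7.
No augmenting path remains in the residual graph.

7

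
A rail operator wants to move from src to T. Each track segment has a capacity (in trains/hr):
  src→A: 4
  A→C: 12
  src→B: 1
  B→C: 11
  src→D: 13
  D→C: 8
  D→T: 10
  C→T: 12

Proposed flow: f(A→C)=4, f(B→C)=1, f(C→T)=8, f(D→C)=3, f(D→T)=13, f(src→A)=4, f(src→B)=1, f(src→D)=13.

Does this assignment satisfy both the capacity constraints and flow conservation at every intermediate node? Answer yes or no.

No

Capacity violated on D→T: flow 13 > capacity 10.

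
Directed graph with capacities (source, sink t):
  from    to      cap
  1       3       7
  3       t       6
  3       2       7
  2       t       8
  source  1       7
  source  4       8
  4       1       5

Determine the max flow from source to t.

7

Augment source→1→3→t: bottleneck 6. Total 6.
Augment source→1→3→2→t: bottleneck 1. Total 7.
No augmenting path remains in the residual graph.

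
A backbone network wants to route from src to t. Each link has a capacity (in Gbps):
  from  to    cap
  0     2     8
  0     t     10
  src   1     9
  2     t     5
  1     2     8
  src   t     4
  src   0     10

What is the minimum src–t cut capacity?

Max flow = 19 (via 3 augmenting paths).
In the residual at optimum, the set reachable from src is {1, 2, src}.
Cut edges: src->0 (cap 10), src->t (cap 4), 2->t (cap 5). Sum = 19.

19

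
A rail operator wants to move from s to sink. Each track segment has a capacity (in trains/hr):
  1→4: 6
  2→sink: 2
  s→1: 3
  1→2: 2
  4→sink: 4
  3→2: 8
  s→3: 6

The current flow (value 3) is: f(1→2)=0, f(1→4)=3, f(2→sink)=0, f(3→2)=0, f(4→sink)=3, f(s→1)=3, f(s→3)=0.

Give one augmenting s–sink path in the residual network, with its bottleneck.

s→3→2→sink, bottleneck 2

Residual along s→3→2→sink: s→3: 6, 3→2: 8, 2→sink: 2.
Bottleneck = min = 2.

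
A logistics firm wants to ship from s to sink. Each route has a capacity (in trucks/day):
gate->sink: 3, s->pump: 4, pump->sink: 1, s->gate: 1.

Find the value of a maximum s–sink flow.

2

Augment s->pump->sink: bottleneck 1. Total 1.
Augment s->gate->sink: bottleneck 1. Total 2.
No augmenting path remains in the residual graph.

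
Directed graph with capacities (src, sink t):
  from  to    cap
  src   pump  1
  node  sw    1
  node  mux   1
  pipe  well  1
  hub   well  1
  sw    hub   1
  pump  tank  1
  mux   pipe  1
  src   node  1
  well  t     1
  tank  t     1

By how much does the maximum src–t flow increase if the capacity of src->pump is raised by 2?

Original max flow = 2.
Even with extra capacity on src->pump, another cut of capacity 2 remains binding.
New max flow = 2. Increase = 0.

0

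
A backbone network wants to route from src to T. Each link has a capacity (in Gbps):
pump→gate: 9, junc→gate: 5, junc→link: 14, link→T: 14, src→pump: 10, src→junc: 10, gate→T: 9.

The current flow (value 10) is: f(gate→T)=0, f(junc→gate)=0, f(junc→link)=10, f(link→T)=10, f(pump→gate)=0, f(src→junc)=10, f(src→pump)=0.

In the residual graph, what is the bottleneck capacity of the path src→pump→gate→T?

Residual capacities along the path: src→pump: 10, pump→gate: 9, gate→T: 9.
Minimum is 9.

9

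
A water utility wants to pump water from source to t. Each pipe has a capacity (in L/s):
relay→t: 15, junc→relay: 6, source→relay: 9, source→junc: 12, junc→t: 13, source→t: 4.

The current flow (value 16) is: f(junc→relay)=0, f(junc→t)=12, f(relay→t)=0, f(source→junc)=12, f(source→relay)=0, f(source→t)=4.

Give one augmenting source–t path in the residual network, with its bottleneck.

Residual along source→relay→t: source→relay: 9, relay→t: 15.
Bottleneck = min = 9.

source→relay→t, bottleneck 9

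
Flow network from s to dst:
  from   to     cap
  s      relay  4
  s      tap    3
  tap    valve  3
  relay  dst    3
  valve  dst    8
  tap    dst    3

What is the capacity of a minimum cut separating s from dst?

Max flow = 6 (via 2 augmenting paths).
In the residual at optimum, the set reachable from s is {relay, s}.
Cut edges: s→tap (cap 3), relay→dst (cap 3). Sum = 6.

6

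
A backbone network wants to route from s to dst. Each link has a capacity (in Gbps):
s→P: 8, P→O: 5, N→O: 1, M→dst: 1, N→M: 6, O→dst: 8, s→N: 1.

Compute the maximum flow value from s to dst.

Augment s→N→M→dst: bottleneck 1. Total 1.
Augment s→P→O→dst: bottleneck 5. Total 6.
No augmenting path remains in the residual graph.

6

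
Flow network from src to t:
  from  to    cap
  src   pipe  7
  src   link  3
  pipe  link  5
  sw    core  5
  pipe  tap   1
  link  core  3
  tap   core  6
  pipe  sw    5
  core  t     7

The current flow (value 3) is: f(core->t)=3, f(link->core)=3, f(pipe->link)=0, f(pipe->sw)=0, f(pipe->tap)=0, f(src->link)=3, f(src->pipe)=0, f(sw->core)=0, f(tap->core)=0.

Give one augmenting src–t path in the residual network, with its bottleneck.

src->pipe->sw->core->t, bottleneck 4

Residual along src->pipe->sw->core->t: src->pipe: 7, pipe->sw: 5, sw->core: 5, core->t: 4.
Bottleneck = min = 4.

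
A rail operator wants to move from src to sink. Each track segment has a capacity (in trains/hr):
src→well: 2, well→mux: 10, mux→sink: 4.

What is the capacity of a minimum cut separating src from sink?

2

Max flow = 2 (via 1 augmenting path).
In the residual at optimum, the set reachable from src is {src}.
Cut edges: src→well (cap 2). Sum = 2.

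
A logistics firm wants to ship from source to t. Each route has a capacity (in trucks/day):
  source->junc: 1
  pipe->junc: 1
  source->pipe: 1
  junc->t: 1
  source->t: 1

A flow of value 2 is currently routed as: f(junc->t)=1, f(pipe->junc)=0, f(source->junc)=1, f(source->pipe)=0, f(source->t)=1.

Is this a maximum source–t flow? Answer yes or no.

Yes

Residual reachable from source: {junc, pipe, source}; t is not reachable.
Saturated cut: source->t, junc->t with total capacity 2 = current flow value. Flow is maximum.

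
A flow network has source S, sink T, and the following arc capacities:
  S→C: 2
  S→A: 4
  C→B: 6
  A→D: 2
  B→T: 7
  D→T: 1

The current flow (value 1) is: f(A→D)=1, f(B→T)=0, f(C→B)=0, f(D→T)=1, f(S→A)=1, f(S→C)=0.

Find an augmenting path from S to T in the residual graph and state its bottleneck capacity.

S→C→B→T, bottleneck 2

Residual along S→C→B→T: S→C: 2, C→B: 6, B→T: 7.
Bottleneck = min = 2.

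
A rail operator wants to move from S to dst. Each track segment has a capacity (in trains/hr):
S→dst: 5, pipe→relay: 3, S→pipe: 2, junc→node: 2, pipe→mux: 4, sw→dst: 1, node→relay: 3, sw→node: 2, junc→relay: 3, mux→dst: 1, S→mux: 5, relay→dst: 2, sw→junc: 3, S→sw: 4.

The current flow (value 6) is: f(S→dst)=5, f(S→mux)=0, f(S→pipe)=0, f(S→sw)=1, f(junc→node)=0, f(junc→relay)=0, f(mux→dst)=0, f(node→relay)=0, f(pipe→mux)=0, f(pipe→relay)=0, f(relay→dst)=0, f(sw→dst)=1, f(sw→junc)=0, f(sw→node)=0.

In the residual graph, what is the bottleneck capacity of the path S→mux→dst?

1

Residual capacities along the path: S→mux: 5, mux→dst: 1.
Minimum is 1.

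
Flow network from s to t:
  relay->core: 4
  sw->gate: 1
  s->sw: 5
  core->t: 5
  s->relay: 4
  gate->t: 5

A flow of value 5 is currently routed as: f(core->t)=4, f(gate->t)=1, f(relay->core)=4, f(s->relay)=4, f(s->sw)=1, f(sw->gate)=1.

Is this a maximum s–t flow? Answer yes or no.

Yes

Residual reachable from s: {s, sw}; t is not reachable.
Saturated cut: sw->gate, s->relay with total capacity 5 = current flow value. Flow is maximum.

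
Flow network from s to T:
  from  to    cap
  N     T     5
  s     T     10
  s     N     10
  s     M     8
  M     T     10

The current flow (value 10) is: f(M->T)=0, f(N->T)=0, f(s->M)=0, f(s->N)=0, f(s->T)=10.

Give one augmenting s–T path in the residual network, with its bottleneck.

s->N->T, bottleneck 5

Residual along s->N->T: s->N: 10, N->T: 5.
Bottleneck = min = 5.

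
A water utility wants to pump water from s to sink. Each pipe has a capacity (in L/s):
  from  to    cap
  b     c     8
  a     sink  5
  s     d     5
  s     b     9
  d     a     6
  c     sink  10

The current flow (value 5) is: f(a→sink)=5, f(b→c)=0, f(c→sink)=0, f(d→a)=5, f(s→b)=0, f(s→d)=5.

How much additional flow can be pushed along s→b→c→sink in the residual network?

8

Residual capacities along the path: s→b: 9, b→c: 8, c→sink: 10.
Minimum is 8.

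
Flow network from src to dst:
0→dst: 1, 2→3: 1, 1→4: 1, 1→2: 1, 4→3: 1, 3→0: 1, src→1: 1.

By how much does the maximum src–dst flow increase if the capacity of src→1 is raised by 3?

0

Original max flow = 1.
Even with extra capacity on src→1, another cut of capacity 1 remains binding.
New max flow = 1. Increase = 0.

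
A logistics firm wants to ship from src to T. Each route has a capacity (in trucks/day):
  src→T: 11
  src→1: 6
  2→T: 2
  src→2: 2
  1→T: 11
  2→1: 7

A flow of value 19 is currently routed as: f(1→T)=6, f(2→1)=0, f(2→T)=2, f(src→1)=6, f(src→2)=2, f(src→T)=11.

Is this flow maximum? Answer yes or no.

Residual reachable from src: {src}; T is not reachable.
Saturated cut: src→2, src→1, src→T with total capacity 19 = current flow value. Flow is maximum.

Yes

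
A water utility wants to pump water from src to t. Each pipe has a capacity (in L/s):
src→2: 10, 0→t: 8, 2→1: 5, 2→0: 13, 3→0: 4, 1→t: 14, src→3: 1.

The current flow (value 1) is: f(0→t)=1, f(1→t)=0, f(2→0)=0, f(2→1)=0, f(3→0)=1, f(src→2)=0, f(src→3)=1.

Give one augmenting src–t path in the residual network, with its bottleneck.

src→2→0→t, bottleneck 7

Residual along src→2→0→t: src→2: 10, 2→0: 13, 0→t: 7.
Bottleneck = min = 7.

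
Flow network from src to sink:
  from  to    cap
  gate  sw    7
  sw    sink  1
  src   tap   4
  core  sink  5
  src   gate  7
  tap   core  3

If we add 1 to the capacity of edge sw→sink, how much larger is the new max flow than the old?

Original max flow = 4.
After raising cap(sw→sink), augmenting paths through that edge carry 1 more unit.
New max flow = 5. Increase = 1.

1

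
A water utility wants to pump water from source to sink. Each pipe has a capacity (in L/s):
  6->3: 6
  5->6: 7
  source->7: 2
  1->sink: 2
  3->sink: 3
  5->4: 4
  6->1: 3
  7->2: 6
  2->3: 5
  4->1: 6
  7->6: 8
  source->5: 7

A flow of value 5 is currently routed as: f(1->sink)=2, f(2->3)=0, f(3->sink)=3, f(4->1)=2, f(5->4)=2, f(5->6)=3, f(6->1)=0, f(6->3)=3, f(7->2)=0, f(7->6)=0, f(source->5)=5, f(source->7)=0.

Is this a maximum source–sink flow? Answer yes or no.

Residual reachable from source: {1, 2, 3, 4, 5, 6, 7, source}; sink is not reachable.
Saturated cut: 1->sink, 3->sink with total capacity 5 = current flow value. Flow is maximum.

Yes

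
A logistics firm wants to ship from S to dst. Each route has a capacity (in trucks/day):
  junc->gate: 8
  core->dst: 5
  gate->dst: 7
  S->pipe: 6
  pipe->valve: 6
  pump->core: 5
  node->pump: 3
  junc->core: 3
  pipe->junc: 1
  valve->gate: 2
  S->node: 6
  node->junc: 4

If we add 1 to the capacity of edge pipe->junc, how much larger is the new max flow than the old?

1

Original max flow = 9.
After raising cap(pipe->junc), augmenting paths through that edge carry 1 more unit.
New max flow = 10. Increase = 1.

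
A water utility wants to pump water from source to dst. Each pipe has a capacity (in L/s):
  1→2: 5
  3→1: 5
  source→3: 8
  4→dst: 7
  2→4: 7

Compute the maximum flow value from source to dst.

Augment source→3→1→2→4→dst: bottleneck 5. Total 5.
No augmenting path remains in the residual graph.

5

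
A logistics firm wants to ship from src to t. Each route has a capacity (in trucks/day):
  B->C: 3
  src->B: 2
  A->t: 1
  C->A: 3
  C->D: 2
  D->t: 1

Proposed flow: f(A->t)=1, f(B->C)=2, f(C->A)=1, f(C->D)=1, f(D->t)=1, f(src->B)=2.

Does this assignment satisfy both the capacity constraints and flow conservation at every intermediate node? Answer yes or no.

Yes

Every edge has 0 ≤ f(e) ≤ cap(e).
At each intermediate node, inflow equals outflow.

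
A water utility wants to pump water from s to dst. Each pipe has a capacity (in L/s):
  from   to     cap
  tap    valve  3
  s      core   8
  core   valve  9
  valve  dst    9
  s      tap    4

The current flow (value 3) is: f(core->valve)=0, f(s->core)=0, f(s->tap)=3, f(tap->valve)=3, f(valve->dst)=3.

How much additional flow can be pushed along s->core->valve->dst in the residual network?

6

Residual capacities along the path: s->core: 8, core->valve: 9, valve->dst: 6.
Minimum is 6.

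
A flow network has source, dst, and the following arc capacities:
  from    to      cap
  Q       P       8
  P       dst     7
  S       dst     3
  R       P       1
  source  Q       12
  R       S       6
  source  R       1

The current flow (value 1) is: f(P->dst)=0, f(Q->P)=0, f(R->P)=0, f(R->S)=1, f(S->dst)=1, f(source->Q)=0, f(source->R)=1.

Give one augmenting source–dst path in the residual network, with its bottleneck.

Residual along source->Q->P->dst: source->Q: 12, Q->P: 8, P->dst: 7.
Bottleneck = min = 7.

source->Q->P->dst, bottleneck 7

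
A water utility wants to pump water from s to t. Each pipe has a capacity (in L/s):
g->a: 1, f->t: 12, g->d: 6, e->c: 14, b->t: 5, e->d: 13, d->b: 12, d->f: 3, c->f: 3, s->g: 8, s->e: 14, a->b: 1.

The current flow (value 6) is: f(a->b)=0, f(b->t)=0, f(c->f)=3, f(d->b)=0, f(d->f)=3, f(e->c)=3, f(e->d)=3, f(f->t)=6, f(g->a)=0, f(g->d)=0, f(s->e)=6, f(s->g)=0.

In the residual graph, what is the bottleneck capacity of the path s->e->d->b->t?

5

Residual capacities along the path: s->e: 8, e->d: 10, d->b: 12, b->t: 5.
Minimum is 5.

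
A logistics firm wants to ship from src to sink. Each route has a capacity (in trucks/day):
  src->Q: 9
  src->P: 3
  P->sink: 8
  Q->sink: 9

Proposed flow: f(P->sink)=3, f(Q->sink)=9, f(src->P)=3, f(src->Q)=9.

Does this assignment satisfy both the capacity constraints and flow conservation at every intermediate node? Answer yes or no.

Every edge has 0 ≤ f(e) ≤ cap(e).
At each intermediate node, inflow equals outflow.

Yes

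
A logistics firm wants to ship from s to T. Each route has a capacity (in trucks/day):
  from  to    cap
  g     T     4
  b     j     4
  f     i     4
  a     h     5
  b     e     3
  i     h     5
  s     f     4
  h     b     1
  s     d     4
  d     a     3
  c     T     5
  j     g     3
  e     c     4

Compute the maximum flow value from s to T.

1

Augment s→f→i→h→b→j→g→T: bottleneck 1. Total 1.
No augmenting path remains in the residual graph.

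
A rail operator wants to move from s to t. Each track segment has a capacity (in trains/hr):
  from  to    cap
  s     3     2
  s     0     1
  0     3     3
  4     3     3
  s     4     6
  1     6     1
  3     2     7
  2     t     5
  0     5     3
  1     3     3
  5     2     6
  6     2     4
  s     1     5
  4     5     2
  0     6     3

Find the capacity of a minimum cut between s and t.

5

Max flow = 5 (via 2 augmenting paths).
In the residual at optimum, the set reachable from s is {0, 1, 2, 3, 4, 5, 6, s}.
Cut edges: 2->t (cap 5). Sum = 5.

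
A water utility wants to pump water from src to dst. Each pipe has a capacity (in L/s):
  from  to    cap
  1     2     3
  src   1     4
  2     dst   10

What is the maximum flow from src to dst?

3

Augment src→1→2→dst: bottleneck 3. Total 3.
No augmenting path remains in the residual graph.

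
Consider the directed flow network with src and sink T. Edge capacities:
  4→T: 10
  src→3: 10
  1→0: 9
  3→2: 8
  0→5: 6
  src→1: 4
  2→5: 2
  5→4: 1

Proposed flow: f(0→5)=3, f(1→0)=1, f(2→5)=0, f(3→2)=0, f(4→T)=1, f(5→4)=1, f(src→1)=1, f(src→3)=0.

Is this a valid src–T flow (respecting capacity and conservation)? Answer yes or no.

No

Conservation fails at 0: inflow 1 ≠ outflow 3.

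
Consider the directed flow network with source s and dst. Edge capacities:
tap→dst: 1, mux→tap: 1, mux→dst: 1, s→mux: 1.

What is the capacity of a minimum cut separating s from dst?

1

Max flow = 1 (via 1 augmenting path).
In the residual at optimum, the set reachable from s is {s}.
Cut edges: s→mux (cap 1). Sum = 1.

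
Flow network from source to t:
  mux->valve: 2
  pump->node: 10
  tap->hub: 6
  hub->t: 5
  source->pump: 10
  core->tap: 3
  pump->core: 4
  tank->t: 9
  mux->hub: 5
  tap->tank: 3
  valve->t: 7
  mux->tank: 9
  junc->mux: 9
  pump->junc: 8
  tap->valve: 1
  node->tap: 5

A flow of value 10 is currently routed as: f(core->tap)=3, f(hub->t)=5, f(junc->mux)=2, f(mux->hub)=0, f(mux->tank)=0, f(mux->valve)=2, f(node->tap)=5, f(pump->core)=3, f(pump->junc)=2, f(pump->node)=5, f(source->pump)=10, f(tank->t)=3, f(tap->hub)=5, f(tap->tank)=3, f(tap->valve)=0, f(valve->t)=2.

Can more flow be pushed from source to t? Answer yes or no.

Residual reachable from source: {source}; t is not reachable.
Saturated cut: source->pump with total capacity 10 = current flow value. Flow is maximum.

No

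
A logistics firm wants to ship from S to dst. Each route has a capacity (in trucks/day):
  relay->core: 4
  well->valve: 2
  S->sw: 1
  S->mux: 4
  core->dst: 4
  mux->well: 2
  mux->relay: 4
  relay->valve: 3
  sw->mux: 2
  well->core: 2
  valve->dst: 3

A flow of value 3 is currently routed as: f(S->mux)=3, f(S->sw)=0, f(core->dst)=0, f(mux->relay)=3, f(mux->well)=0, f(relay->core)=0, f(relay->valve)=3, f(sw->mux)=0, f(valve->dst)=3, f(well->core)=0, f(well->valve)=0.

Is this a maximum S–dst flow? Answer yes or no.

Residual path S->mux->relay->core->dst has bottleneck 1 > 0.
Pushing 1 along it raises the flow to 4, so the given flow is not maximum.

No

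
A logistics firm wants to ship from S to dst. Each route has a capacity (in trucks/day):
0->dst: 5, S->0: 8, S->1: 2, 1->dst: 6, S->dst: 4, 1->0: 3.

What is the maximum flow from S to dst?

11

Augment S->dst: bottleneck 4. Total 4.
Augment S->1->dst: bottleneck 2. Total 6.
Augment S->0->dst: bottleneck 5. Total 11.
No augmenting path remains in the residual graph.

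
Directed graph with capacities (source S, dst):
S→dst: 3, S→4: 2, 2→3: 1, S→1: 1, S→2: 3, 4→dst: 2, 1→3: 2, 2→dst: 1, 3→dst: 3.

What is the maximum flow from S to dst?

8

Augment S→dst: bottleneck 3. Total 3.
Augment S→2→dst: bottleneck 1. Total 4.
Augment S→4→dst: bottleneck 2. Total 6.
Augment S→2→3→dst: bottleneck 1. Total 7.
Augment S→1→3→dst: bottleneck 1. Total 8.
No augmenting path remains in the residual graph.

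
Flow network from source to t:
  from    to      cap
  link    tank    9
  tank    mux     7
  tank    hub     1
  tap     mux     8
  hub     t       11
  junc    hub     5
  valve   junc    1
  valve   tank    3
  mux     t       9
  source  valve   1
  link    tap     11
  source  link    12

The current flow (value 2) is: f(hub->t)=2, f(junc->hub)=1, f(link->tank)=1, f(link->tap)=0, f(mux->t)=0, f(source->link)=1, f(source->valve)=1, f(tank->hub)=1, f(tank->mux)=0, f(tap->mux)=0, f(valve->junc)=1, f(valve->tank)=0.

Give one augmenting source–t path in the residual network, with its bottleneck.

Residual along source->link->tank->mux->t: source->link: 11, link->tank: 8, tank->mux: 7, mux->t: 9.
Bottleneck = min = 7.

source->link->tank->mux->t, bottleneck 7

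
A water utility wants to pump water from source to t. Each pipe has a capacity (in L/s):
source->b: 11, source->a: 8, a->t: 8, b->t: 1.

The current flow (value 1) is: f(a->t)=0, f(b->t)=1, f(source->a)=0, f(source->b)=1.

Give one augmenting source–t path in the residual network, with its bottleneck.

Residual along source->a->t: source->a: 8, a->t: 8.
Bottleneck = min = 8.

source->a->t, bottleneck 8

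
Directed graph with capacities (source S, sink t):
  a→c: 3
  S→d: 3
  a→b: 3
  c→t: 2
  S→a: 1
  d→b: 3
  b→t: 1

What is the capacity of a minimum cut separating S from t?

Max flow = 2 (via 2 augmenting paths).
In the residual at optimum, the set reachable from S is {S, b, d}.
Cut edges: S→a (cap 1), b→t (cap 1). Sum = 2.

2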